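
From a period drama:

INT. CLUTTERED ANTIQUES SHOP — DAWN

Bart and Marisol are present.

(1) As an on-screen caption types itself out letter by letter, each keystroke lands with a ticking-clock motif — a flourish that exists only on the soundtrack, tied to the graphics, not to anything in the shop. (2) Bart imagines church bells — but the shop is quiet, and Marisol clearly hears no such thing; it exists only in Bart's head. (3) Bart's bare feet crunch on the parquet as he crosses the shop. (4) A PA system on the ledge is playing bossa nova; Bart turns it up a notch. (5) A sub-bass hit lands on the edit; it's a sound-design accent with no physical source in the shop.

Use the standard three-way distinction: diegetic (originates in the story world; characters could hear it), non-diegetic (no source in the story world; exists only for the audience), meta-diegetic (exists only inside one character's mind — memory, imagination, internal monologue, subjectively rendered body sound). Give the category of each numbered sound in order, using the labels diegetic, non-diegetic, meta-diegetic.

(1) the caption isn't part of the story world, so neither is the sound tied to it → non-diegetic.
(2) is meta-diegetic: Bart alone 'hears' it — an imagined sound, not present in the space.
(3) a character's body making contact with the set — an in-world sound → diegetic.
Sound (4): a PA system is a physical source in the scene and Bart reacts to it, so diegetic.
(5) an editorial stinger — it belongs to the cut, not the story world → non-diegetic.

non-diegetic, meta-diegetic, diegetic, diegetic, non-diegetic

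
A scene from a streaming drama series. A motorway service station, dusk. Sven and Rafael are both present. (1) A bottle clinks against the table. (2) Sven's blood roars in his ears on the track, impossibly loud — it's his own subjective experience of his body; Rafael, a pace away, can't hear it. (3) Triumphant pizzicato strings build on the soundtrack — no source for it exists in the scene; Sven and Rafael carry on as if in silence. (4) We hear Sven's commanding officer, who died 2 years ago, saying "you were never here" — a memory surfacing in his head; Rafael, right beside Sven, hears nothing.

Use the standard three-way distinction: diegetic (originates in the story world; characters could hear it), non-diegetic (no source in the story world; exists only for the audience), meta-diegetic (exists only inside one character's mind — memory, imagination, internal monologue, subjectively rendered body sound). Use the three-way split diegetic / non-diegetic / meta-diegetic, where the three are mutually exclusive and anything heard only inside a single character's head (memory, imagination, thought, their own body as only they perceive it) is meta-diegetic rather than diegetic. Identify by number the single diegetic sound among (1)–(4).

Sound (1): an in-world source (a bottle); characters could hear it, so diegetic.
Sound (2): it's Sven's internal bodily sensation rendered as sound; only Sven 'hears' it, so meta-diegetic.
Sound (3): score with no on-screen or off-screen source; it exists for the audience alone, so non-diegetic.
(4) is meta-diegetic: the voice is a memory playing only inside Sven's mind; Rafael can't hear it.
Only (1) is diegetic.

1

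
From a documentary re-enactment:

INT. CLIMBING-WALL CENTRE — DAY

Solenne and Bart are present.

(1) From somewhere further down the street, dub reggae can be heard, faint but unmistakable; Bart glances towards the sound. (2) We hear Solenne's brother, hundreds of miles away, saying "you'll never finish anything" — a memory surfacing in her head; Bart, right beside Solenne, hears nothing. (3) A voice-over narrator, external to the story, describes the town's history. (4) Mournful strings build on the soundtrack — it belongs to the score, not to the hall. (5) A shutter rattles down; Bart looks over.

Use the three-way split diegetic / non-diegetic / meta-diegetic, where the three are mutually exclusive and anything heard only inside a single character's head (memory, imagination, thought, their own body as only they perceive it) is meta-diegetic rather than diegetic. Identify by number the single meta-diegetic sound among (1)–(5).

(1) it's coming from somewhere further down the street — a location within the story world — and Bart reacts → diegetic.
(2) the voice is a memory playing only inside Solenne's mind; Bart can't hear it → meta-diegetic.
(3) commentary laid over the scene from outside the fiction → non-diegetic.
(4) is non-diegetic: score with no on-screen or off-screen source; it exists for the audience alone.
(5) the sound comes from a shutter physically present in the location → diegetic.
Only (2) is meta-diegetic.

2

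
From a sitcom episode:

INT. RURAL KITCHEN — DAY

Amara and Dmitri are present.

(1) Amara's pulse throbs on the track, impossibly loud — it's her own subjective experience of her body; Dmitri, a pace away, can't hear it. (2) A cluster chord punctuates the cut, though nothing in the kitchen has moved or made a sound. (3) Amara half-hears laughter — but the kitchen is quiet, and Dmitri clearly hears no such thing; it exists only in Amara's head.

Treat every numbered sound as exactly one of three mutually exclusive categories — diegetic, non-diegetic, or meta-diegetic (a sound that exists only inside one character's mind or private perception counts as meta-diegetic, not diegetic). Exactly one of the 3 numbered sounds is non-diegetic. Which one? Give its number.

(1) a subjective body sound — Amara's private perception, inaudible to Dmitri → meta-diegetic.
Sound (2): it's a sound-design accent with no in-world source; no one in the scene can hear it, so non-diegetic.
(3) is meta-diegetic: the sound is imagined by Amara; nothing in the story world is producing it and Dmitri can't hear it.
Only (2) is non-diegetic.

2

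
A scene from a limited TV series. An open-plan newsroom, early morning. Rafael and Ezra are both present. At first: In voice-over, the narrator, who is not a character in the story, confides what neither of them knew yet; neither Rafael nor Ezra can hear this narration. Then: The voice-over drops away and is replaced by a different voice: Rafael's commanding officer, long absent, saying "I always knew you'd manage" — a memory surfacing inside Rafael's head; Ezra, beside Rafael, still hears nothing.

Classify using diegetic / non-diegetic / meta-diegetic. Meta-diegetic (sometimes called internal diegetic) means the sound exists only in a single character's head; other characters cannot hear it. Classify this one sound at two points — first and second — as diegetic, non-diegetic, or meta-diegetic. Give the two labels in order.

First: the external narrator addresses only the audience — outside the story world → non-diegetic.
Second: the replacement voice is a memory inside Rafael's mind specifically → meta-diegetic.

non-diegetic, meta-diegetic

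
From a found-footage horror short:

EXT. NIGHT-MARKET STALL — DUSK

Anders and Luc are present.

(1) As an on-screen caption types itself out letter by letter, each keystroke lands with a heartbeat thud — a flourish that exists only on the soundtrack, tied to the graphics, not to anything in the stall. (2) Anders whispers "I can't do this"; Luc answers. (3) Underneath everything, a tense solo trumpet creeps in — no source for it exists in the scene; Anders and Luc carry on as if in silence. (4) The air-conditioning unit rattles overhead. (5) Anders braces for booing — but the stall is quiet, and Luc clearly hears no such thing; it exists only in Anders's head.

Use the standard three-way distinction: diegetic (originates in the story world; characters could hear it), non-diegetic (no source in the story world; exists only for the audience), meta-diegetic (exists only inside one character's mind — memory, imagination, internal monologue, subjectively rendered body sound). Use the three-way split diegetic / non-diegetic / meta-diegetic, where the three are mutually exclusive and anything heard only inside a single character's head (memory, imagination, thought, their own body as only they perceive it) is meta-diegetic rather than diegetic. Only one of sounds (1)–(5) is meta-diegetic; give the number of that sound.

5

(1) is non-diegetic: sound married to a title/caption — outside the diegesis by definition.
Sound (2): on-screen dialogue — Anders speaks and Luc is there to hear, so diegetic.
(3) score with no on-screen or off-screen source; it exists for the audience alone → non-diegetic.
(4) it's the actual ambient sound of the location → diegetic.
Sound (5): the sound is imagined by Anders; nothing in the story world is producing it and Luc can't hear it, so meta-diegetic.
Only (5) is meta-diegetic.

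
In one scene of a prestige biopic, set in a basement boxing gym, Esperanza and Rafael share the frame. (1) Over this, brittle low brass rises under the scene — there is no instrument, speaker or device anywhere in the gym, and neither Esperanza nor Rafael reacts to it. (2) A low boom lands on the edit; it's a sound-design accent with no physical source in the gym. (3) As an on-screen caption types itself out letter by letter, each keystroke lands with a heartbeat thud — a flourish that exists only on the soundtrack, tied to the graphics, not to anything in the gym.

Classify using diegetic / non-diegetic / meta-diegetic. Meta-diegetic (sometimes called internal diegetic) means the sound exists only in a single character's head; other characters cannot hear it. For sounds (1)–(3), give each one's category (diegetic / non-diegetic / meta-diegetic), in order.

(1) is non-diegetic: score with no on-screen or off-screen source; it exists for the audience alone.
Sound (2): it's a sound-design accent with no in-world source; no one in the scene can hear it, so non-diegetic.
(3) is non-diegetic: the caption isn't part of the story world, so neither is the sound tied to it.

non-diegetic, non-diegetic, non-diegetic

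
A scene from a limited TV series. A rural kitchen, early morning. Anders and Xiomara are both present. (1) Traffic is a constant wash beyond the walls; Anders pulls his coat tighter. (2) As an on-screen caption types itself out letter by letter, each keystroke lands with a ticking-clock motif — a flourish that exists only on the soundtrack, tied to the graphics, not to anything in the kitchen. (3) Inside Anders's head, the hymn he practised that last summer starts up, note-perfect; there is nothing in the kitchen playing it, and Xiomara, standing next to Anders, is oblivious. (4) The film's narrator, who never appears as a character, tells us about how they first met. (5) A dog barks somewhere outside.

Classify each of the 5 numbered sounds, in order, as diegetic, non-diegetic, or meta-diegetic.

Sound (1): ambient/room sound belonging to the story's physical space, so diegetic.
(2) is non-diegetic: sound married to a title/caption — outside the diegesis by definition.
(3) is meta-diegetic: remembered music, private to Anders — Xiomara is oblivious because it isn't in the room.
(4) the narrator exists outside the story world, addressing only the audience → non-diegetic.
Sound (5): an in-world source (a dog); characters could hear it, so diegetic.

diegetic, non-diegetic, meta-diegetic, non-diegetic, diegetic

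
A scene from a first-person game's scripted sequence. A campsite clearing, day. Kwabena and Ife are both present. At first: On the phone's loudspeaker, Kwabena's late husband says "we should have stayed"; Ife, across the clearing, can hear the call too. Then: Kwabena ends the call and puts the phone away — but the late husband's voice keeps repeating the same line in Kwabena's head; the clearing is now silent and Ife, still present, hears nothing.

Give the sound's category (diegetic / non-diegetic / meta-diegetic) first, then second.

First: the loudspeaker is an in-world source; both Kwabena and Ife hear the call → diegetic.
Second: with the phone off, the voice continues only as Kwabena's private mental replay — Ife can't hear it → meta-diegetic.

diegetic, meta-diegetic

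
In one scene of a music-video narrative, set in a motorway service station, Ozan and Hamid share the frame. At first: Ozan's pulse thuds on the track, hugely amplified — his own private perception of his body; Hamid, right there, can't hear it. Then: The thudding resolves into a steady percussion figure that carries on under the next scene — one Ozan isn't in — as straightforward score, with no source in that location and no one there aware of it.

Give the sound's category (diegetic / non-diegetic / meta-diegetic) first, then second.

meta-diegetic, non-diegetic

First: it's Ozan's subjective body sound, inaudible to Hamid → meta-diegetic.
Second: detached from Ozan and playing as sourceless score over a scene he isn't in — for the audience only → non-diegetic.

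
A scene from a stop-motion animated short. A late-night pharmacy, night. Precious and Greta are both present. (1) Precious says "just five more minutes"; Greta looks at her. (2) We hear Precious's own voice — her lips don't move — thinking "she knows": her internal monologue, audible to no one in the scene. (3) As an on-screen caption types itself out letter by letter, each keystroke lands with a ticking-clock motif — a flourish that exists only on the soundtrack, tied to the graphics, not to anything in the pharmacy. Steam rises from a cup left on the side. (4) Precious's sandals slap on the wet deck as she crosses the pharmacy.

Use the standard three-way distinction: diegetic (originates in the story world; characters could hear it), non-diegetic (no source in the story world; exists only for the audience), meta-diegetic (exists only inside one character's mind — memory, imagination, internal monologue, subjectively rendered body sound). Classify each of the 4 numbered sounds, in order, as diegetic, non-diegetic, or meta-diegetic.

diegetic, meta-diegetic, non-diegetic, diegetic

(1) is diegetic: spoken by a character present in the story world.
Sound (2): it's Precious's unspoken thought, heard only by the audience via her subjectivity, so meta-diegetic.
(3) the caption isn't part of the story world, so neither is the sound tied to it → non-diegetic.
(4) Precious's footsteps are produced in the story world → diegetic.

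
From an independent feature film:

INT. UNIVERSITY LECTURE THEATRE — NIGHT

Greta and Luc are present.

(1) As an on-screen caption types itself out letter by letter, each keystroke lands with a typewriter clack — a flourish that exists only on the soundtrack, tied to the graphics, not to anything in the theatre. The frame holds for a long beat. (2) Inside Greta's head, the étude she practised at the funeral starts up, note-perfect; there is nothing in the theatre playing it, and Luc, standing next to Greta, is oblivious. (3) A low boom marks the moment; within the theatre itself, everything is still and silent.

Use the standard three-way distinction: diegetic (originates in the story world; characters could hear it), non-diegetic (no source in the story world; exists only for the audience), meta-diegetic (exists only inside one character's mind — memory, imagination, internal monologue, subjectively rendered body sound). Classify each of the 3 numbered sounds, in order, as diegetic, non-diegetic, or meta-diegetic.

non-diegetic, meta-diegetic, non-diegetic

Sound (1): it accompanies on-screen graphics, not anything inside the story world, so non-diegetic.
(2) it lives in Greta's subjectivity, not in the theatre → meta-diegetic.
Sound (3): nothing in the scene produces it; it's an accent added for the audience, so non-diegetic.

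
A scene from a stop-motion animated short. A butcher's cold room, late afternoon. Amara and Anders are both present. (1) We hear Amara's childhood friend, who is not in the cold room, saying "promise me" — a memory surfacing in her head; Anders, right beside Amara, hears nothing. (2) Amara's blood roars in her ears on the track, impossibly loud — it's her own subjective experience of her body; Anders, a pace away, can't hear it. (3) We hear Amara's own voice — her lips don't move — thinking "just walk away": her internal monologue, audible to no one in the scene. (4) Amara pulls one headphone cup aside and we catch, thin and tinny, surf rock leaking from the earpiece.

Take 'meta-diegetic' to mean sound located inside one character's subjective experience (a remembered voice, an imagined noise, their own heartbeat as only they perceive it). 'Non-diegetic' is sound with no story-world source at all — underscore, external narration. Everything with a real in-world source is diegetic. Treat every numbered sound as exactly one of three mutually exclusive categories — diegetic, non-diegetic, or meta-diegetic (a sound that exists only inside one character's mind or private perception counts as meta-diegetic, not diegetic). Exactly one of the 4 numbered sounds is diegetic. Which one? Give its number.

4

Sound (1): the voice is a memory playing only inside Amara's mind; Anders can't hear it, so meta-diegetic.
(2) is meta-diegetic: point-of-audition from inside Amara's body; not a sound in the room.
Sound (3): internal monologue — inside Amara's mind, not spoken into the scene, so meta-diegetic.
(4) the headphones are an on-screen source → diegetic.
Only (4) is diegetic.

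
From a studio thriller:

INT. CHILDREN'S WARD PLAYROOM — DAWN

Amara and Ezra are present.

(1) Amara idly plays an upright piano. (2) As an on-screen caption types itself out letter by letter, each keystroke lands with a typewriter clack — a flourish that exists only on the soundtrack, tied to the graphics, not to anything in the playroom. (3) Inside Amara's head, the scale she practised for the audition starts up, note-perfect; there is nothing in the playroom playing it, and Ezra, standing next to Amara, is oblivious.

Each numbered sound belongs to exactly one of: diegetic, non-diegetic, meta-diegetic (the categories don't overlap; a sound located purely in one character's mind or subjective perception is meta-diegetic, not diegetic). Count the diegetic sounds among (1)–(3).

(1) is diegetic: Amara is producing the music live, in the story world.
(2) is non-diegetic: it accompanies on-screen graphics, not anything inside the story world.
(3) is meta-diegetic: it lives in Amara's subjectivity, not in the playroom.
So 1 of the 3 is diegetic: (1).

1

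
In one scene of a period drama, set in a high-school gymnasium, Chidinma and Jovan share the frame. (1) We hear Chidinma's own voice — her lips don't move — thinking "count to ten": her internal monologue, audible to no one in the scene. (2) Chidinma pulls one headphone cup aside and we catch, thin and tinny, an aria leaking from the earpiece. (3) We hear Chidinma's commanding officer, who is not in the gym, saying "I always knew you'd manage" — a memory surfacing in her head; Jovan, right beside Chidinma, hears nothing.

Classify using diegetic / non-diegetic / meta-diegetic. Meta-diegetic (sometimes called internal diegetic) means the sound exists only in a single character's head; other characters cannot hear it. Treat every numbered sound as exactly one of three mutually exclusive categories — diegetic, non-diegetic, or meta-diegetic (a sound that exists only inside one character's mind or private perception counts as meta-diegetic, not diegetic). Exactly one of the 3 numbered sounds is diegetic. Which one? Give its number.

(1) is meta-diegetic: it's Chidinma's unspoken thought, heard only by the audience via her subjectivity.
(2) is diegetic: the headphones are an on-screen source.
Sound (3): the voice is a memory playing only inside Chidinma's mind; Jovan can't hear it, so meta-diegetic.
Only (2) is diegetic.

2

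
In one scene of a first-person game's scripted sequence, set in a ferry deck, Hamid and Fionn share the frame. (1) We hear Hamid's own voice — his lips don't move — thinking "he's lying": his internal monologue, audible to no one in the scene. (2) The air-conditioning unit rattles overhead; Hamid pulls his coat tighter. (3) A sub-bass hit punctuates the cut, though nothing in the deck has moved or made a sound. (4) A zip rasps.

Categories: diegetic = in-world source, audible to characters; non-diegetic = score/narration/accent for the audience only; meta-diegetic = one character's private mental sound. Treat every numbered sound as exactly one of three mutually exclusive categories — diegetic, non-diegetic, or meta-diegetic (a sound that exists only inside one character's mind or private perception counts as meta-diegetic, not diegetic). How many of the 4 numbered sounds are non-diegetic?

(1) internal monologue — inside Hamid's mind, not spoken into the scene → meta-diegetic.
(2) ambient/room sound belonging to the story's physical space → diegetic.
(3) is non-diegetic: an editorial stinger — it belongs to the cut, not the story world.
(4) a zip is a real object/event in the scene's world → diegetic.
So 1 of the 4 is non-diegetic: (3).

1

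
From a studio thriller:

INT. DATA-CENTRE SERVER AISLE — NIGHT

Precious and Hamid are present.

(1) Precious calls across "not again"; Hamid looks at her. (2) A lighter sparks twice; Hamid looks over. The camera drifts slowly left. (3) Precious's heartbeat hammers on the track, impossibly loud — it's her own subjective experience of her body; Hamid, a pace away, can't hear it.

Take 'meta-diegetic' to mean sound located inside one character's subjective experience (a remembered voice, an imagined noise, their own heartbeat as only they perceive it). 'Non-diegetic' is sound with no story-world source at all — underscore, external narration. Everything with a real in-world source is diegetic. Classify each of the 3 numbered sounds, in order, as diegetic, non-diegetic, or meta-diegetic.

(1) is diegetic: spoken by a character present in the story world.
Sound (2): an in-world source (a lighter); characters could hear it, so diegetic.
Sound (3): a subjective body sound — Precious's private perception, inaudible to Hamid, so meta-diegetic.

diegetic, diegetic, meta-diegetic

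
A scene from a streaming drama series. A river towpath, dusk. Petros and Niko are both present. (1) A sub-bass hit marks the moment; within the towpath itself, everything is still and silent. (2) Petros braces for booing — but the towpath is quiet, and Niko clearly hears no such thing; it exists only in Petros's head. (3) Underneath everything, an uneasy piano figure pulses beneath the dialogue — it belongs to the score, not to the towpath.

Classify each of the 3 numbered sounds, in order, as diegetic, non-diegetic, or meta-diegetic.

Sound (1): an editorial stinger — it belongs to the cut, not the story world, so non-diegetic.
(2) is meta-diegetic: subjective to Petros: the towpath is silent and Niko hears nothing.
Sound (3): it has no source in the story world and no character can hear it — it's underscore, so non-diegetic.

non-diegetic, meta-diegetic, non-diegetic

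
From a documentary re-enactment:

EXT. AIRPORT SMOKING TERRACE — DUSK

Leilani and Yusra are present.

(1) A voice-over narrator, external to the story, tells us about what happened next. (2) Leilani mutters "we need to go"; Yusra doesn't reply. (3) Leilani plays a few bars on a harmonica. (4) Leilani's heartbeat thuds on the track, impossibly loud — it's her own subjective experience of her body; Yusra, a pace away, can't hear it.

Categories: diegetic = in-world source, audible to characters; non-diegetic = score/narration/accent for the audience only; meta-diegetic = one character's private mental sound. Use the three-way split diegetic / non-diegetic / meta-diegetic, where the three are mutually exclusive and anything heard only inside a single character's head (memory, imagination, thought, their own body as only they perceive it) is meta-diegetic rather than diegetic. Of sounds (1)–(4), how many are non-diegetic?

1

(1) external voice-over — not a character, not heard by anyone in the scene → non-diegetic.
Sound (2): spoken by a character present in the story world, so diegetic.
(3) is diegetic: the instrument and the performer are both in the scene.
(4) it's Leilani's internal bodily sensation rendered as sound; only Leilani 'hears' it → meta-diegetic.
Non-diegetic: (1) — that's 1.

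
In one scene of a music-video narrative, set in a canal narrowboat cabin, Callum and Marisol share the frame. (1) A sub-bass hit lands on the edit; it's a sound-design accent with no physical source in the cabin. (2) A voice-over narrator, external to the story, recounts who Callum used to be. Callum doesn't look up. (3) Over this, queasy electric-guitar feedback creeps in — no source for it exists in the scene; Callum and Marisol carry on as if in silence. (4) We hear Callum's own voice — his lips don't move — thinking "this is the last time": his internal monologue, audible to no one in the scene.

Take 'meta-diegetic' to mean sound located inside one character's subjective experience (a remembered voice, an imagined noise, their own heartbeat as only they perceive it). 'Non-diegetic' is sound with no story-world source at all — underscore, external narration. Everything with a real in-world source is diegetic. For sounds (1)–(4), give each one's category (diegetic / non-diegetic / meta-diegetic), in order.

(1) is non-diegetic: an editorial stinger — it belongs to the cut, not the story world.
(2) external voice-over — not a character, not heard by anyone in the scene → non-diegetic.
(3) nothing in the cabin produces it and the characters don't hear it — pure soundtrack → non-diegetic.
(4) is meta-diegetic: it's Callum's unspoken thought, heard only by the audience via his subjectivity.

non-diegetic, non-diegetic, non-diegetic, meta-diegetic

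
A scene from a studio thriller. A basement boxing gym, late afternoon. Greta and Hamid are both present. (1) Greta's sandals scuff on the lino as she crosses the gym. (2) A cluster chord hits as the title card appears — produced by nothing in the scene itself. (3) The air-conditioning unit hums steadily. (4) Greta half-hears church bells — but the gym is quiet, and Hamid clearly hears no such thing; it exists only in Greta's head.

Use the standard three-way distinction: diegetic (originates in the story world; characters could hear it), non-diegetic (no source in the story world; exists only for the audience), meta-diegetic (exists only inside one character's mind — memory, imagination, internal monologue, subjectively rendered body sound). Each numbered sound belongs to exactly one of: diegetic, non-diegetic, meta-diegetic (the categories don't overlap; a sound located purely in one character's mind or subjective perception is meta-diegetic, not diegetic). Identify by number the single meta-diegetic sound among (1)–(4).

4

(1) is diegetic: it's the physical sound of Greta moving in the space.
(2) an editorial stinger — it belongs to the cut, not the story world → non-diegetic.
(3) ambient/room sound belonging to the story's physical space → diegetic.
Sound (4): subjective to Greta: the gym is silent and Hamid hears nothing, so meta-diegetic.
Only (4) is meta-diegetic.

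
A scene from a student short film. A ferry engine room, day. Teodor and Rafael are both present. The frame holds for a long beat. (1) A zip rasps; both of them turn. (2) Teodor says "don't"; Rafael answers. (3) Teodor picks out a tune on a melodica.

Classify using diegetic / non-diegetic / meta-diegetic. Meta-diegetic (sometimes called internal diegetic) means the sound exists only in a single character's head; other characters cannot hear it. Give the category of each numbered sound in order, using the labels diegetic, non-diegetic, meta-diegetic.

(1) the sound comes from a zip physically present in the location → diegetic.
(2) is diegetic: spoken by a character present in the story world.
(3) is diegetic: the instrument and the performer are both in the scene.

diegetic, diegetic, diegetic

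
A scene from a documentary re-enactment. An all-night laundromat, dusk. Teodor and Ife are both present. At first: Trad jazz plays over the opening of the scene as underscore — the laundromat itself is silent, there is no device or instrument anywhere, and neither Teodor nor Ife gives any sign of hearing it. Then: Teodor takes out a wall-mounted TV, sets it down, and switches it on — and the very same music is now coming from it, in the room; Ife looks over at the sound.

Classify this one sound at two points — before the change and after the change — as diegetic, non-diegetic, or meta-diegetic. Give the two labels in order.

Before the change: no in-world source exists and no character can hear it — underscore → non-diegetic.
After the change: a wall-mounted TV is now a real source in the story world and the characters hear it → diegetic.

non-diegetic, diegetic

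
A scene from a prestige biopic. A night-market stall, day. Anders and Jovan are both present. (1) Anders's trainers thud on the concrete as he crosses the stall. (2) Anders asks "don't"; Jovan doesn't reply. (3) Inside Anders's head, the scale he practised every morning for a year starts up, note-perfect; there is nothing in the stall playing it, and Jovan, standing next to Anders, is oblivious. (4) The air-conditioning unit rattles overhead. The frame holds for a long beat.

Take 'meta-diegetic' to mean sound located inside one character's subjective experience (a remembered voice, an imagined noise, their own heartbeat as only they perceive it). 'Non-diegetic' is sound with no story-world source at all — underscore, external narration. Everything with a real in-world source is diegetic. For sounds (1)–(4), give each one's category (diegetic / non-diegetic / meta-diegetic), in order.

diegetic, diegetic, meta-diegetic, diegetic

(1) is diegetic: it's the physical sound of Anders moving in the space.
(2) is diegetic: Anders is a character speaking aloud in the scene.
(3) is meta-diegetic: remembered music, private to Anders — Jovan is oblivious because it isn't in the room.
(4) is diegetic: it's the actual ambient sound of the location.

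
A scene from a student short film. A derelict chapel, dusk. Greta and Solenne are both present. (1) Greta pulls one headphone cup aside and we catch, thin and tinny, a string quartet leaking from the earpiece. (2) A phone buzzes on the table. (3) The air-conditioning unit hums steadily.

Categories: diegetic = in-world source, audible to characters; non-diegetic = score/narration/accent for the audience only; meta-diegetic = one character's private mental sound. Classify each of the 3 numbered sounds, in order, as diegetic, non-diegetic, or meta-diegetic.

diegetic, diegetic, diegetic

(1) the earpiece is a real device on Greta's head — source music → diegetic.
Sound (2): a phone is a real object/event in the scene's world, so diegetic.
Sound (3): ambient/room sound belonging to the story's physical space, so diegetic.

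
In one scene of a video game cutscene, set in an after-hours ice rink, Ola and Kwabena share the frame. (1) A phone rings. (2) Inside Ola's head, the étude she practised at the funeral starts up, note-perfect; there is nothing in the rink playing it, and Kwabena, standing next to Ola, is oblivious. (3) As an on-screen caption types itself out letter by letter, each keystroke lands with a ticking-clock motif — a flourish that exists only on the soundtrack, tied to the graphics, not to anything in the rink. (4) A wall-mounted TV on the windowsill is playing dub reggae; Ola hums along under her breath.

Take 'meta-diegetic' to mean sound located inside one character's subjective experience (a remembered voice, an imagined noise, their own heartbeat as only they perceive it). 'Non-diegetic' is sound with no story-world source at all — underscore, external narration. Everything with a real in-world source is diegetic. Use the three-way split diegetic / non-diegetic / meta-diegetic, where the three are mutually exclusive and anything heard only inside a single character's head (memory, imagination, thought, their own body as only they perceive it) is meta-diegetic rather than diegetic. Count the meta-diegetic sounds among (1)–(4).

1

(1) is diegetic: a phone is a real object/event in the scene's world.
(2) is meta-diegetic: the music is a memory playing inside Ola's mind alone; no real-world source, Kwabena can't hear it.
(3) is non-diegetic: the caption isn't part of the story world, so neither is the sound tied to it.
(4) the music comes from an on-screen device that Ola responds to → diegetic.
Meta-diegetic: (2) — that's 1.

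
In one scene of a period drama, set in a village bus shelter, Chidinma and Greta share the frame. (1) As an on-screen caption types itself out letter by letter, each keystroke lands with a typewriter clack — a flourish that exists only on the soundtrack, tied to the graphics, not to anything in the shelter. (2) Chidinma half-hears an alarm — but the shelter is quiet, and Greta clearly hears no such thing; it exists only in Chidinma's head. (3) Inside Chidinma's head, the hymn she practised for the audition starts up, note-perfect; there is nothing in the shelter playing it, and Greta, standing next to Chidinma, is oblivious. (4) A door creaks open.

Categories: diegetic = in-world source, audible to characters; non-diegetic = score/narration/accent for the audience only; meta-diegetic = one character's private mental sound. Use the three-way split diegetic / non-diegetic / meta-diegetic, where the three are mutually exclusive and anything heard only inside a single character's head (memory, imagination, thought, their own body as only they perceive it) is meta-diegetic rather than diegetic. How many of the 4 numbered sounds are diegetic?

Sound (1): it accompanies on-screen graphics, not anything inside the story world, so non-diegetic.
(2) the sound is imagined by Chidinma; nothing in the story world is producing it and Greta can't hear it → meta-diegetic.
(3) it lives in Chidinma's subjectivity, not in the shelter → meta-diegetic.
Sound (4): a door is a real object/event in the scene's world, so diegetic.
Diegetic: (4) — that's 1.

1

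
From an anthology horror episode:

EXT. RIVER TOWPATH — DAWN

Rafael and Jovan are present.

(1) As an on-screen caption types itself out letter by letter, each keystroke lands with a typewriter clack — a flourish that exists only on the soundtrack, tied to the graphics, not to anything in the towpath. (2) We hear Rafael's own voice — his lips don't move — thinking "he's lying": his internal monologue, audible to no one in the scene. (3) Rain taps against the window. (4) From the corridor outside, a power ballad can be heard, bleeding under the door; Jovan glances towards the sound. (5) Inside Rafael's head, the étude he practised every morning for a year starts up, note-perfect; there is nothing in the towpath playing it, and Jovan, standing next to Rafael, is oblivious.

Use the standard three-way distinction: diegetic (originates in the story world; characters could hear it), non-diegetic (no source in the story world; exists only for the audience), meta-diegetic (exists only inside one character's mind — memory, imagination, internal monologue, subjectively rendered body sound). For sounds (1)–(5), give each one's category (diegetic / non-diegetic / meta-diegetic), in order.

Sound (1): sound married to a title/caption — outside the diegesis by definition, so non-diegetic.
Sound (2): Rafael's thought-voice: a private mental sound no other character can hear, so meta-diegetic.
(3) is diegetic: ambient/room sound belonging to the story's physical space.
Sound (4): it's coming from the corridor outside — a location within the story world — and Jovan reacts, so diegetic.
(5) remembered music, private to Rafael — Jovan is oblivious because it isn't in the room → meta-diegetic.

non-diegetic, meta-diegetic, diegetic, diegetic, meta-diegetic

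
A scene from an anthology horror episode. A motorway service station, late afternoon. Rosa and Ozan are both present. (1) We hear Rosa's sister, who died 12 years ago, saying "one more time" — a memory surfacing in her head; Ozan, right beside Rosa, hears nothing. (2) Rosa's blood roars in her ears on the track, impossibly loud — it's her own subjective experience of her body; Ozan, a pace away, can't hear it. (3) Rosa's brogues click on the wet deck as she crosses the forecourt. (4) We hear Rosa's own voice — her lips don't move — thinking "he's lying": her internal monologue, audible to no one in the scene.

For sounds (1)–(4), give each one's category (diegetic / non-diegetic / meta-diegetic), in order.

meta-diegetic, meta-diegetic, diegetic, meta-diegetic

(1) the voice is a memory playing only inside Rosa's mind; Ozan can't hear it → meta-diegetic.
(2) is meta-diegetic: a subjective body sound — Rosa's private perception, inaudible to Ozan.
Sound (3): it's the physical sound of Rosa moving in the space, so diegetic.
Sound (4): Rosa's thought-voice: a private mental sound no other character can hear, so meta-diegetic.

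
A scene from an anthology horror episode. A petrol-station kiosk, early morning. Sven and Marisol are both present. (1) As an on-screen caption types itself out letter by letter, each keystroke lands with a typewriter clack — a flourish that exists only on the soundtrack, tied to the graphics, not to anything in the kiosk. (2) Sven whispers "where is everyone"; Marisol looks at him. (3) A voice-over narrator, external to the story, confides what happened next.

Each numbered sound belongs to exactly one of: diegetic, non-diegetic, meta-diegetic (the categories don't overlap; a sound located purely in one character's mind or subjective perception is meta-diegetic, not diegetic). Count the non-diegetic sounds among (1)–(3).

(1) sound married to a title/caption — outside the diegesis by definition → non-diegetic.
(2) is diegetic: Sven is a character speaking aloud in the scene.
(3) external voice-over — not a character, not heard by anyone in the scene → non-diegetic.
So 2 of the 3 are non-diegetic: (1), (3).

2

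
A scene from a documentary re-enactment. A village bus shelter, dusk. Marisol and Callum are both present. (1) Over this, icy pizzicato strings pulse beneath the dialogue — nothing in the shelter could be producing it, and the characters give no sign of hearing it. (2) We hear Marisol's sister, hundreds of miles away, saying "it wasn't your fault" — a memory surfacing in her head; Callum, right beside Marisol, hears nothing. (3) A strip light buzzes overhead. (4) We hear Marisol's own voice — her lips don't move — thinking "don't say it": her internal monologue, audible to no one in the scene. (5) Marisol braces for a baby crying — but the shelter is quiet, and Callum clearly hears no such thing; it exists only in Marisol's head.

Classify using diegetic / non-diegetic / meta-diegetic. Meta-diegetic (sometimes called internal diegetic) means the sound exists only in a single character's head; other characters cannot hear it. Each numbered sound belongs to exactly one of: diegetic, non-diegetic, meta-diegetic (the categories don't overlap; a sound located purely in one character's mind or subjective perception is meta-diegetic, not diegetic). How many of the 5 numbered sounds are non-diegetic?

(1) is non-diegetic: score with no on-screen or off-screen source; it exists for the audience alone.
Sound (2): a remembered line, private to Marisol — not present in the room, not audible to Callum, so meta-diegetic.
Sound (3): a strip light is part of the location's real environment, so diegetic.
(4) is meta-diegetic: it's Marisol's unspoken thought, heard only by the audience via her subjectivity.
Sound (5): Marisol alone 'hears' it — an imagined sound, not present in the space, so meta-diegetic.
Non-diegetic: (1) — that's 1.

1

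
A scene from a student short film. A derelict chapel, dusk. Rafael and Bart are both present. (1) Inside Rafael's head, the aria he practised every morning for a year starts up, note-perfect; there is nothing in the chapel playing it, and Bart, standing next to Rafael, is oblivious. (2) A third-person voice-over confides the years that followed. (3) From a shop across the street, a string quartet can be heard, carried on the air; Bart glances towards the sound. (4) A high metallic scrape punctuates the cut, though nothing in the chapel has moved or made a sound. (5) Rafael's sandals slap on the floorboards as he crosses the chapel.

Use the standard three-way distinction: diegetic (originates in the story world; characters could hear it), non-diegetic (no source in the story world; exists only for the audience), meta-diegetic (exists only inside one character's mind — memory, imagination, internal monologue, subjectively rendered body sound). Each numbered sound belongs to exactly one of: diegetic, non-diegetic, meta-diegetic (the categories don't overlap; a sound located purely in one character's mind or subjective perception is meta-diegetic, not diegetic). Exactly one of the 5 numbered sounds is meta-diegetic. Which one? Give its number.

1

(1) it lives in Rafael's subjectivity, not in the chapel → meta-diegetic.
Sound (2): the narrator exists outside the story world, addressing only the audience, so non-diegetic.
Sound (3): it's coming from a shop across the street — a location within the story world — and Bart reacts, so diegetic.
(4) it's a sound-design accent with no in-world source; no one in the scene can hear it → non-diegetic.
(5) Rafael's footsteps are produced in the story world → diegetic.
Only (1) is meta-diegetic.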